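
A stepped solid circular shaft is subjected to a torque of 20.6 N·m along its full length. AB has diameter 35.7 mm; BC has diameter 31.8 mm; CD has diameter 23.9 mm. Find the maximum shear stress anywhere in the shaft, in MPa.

Under the same torque, τ_max = 16T/(πd³) is largest where d is smallest — segment CD (d = 23.9 mm).
τ_max = 16·20.60/(π·(0.0239)³) = 7.685×10^6 Pa.

7.68 MPa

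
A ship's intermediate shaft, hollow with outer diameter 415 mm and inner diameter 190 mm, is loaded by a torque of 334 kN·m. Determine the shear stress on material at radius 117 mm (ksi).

2.04 ksi

J = π(d_o⁴ − d_i⁴)/32 = π(0.415⁴ − 0.190⁴)/32 = 2.784×10^-3 m⁴.
Shear stress varies linearly with radius: τ = T·r/J = 334000 × 0.117 / 2.784×10^-3 = 1.404×10^7 Pa.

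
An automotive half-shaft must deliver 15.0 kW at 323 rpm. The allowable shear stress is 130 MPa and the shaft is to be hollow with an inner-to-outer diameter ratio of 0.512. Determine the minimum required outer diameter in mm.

ω = 2π·323/60 = 33.82 rad/s, so T = P/ω = 15.0×10³ / 33.82 = 443.5 N·m.
For a hollow shaft with d_i/d_o = 0.512: τ_max = 16T/(π d_o³ (1−k⁴)), so d_o = [16T/(π τ_allow (1−k⁴))]^(1/3) = [16·443.5/(π·1.30×10^8·0.9313)]^(1/3) = 0.02652 m.

26.5 mm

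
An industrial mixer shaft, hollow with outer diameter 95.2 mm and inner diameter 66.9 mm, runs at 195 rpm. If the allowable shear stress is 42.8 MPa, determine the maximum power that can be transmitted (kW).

112 kW

J = π(d_o⁴ − d_i⁴)/32 = π(0.0952⁴ − 0.0669⁴)/32 = 6.097×10^-6 m⁴.
T_max = τ_allow·J/r = 4.28×10^7 × 6.097×10^-6 / 0.0476 = 5483 N·m.
ω = 2π·195/60 = 20.42 rad/s, so P_max = T_max·ω = 1.120×10^5 W.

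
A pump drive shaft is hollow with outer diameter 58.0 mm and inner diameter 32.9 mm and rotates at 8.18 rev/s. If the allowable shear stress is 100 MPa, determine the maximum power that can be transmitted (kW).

J = π(d_o⁴ − d_i⁴)/32 = π(0.0580⁴ − 0.0329⁴)/32 = 9.960×10^-7 m⁴.
T_max = τ_allow·J/r = 1.00×10^8 × 9.960×10^-7 / 0.0290 = 3434 N·m.
ω = 2π·8.18 = 51.40 rad/s, so P_max = T_max·ω = 1.765×10^5 W.

177 kW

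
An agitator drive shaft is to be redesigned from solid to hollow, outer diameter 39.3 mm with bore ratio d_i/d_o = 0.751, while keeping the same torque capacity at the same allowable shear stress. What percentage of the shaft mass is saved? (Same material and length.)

Equal τ_max and T ⇒ the solid shaft needs d_s³ = d_o³(1−k⁴), so d_s = 39.3·(1−0.751⁴)^(1/3) = 34.59 mm.
Area ratio A_h/A_s = d_o²(1−k²)/d_s² = (1−k²)/(1−k⁴)^(2/3) = 0.5628.
Mass saving = 1 − 0.5628 = 43.7 %.

43.7 %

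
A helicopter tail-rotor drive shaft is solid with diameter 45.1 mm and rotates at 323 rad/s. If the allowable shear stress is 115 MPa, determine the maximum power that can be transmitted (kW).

J = πd⁴/32 = π(0.0451)⁴/32 = 4.062×10^-7 m⁴.
T_max = τ_allow·J/r = 1.15×10^8 × 4.062×10^-7 / 0.0226 = 2071 N·m.
ω = 323 rad/s, so P_max = T_max·ω = 6.691×10^5 W.

669 kW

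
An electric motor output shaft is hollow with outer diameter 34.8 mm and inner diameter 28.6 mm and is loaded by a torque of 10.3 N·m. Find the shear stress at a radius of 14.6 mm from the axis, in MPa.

1.92 MPa

J = π(d_o⁴ − d_i⁴)/32 = π(0.0348⁴ − 0.0286⁴)/32 = 7.830×10^-8 m⁴.
Shear stress varies linearly with radius: τ = T·r/J = 10.30 × 0.0146 / 7.830×10^-8 = 1.921×10^6 Pa.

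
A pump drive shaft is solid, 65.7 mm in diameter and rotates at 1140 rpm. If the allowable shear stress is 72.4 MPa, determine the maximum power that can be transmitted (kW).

J = πd⁴/32 = π(0.0657)⁴/32 = 1.829×10^-6 m⁴.
T_max = τ_allow·J/r = 7.24×10^7 × 1.829×10^-6 / 0.0329 = 4031 N·m.
ω = 2π·1140/60 = 119.4 rad/s, so P_max = T_max·ω = 4.813×10^5 W.

481 kW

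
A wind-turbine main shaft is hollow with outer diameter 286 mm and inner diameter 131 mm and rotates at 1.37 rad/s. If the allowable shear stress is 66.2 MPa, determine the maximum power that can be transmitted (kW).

J = π(d_o⁴ − d_i⁴)/32 = π(0.286⁴ − 0.131⁴)/32 = 6.279×10^-4 m⁴.
T_max = τ_allow·J/r = 6.62×10^7 × 6.279×10^-4 / 0.143 = 290700 N·m.
ω = 1.37 rad/s, so P_max = T_max·ω = 3.983×10^5 W.

398 kW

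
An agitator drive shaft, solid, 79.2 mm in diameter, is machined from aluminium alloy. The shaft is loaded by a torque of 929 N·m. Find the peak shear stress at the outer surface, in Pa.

J = πd⁴/32 = π(0.0792)⁴/32 = 3.863×10^-6 m⁴.
τ_max = T·r/J = 929.0 × 0.0396 / 3.863×10^-6 = 9.524×10^6 Pa.

9.52e6 Pa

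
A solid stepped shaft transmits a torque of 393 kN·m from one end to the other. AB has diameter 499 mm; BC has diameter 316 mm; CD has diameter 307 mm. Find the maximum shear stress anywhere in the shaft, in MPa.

69.2 MPa

Under the same torque, τ_max = 16T/(πd³) is largest where d is smallest — segment CD (d = 307 mm).
τ_max = 16·393000/(π·(0.307)³) = 6.917×10^7 Pa.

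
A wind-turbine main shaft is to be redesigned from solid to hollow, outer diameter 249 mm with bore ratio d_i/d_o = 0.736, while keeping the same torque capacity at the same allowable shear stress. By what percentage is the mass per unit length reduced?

Equal τ_max and T ⇒ the solid shaft needs d_s³ = d_o³(1−k⁴), so d_s = 249·(1−0.736⁴)^(1/3) = 221.8 mm.
Area ratio A_h/A_s = d_o²(1−k²)/d_s² = (1−k²)/(1−k⁴)^(2/3) = 0.5777.
Mass saving = 1 − 0.5777 = 42.2 %.

42.2 %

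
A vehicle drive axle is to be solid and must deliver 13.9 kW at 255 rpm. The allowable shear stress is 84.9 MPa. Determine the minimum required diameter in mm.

31.5 mm

ω = 2π·255/60 = 26.70 rad/s, so T = P/ω = 13.9×10³ / 26.70 = 520.5 N·m.
For a solid shaft τ_max = 16T/(πd³), so d = (16T/(π τ_allow))^(1/3) = (16·520.5/(π·8.49×10^7))^(1/3) = 0.03149 m.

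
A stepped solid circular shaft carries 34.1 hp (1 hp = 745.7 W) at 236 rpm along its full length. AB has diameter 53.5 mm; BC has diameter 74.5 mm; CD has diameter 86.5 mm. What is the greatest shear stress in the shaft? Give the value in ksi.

4.96 ksi

ω = 2π·236/60 = 24.71 rad/s, so T = P/ω = 34.1×745.7 / 24.71 = 1029 N·m.
Under the same torque, τ_max = 16T/(πd³) is largest where d is smallest — segment AB (d = 53.5 mm).
τ_max = 16·1029/(π·(0.0535)³) = 3.422×10^7 Pa.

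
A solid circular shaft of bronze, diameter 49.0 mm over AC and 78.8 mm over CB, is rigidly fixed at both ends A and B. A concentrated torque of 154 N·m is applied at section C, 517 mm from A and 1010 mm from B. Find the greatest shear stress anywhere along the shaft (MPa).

Compatibility: T_A·a/J_AC = T_B·b/J_CB with T_A + T_B = T₀.
J_AC = 5.66×10^-7 m⁴, J_CB = 3.79×10^-6 m⁴, so T_A = T₀·(J_AC/a)/((J_AC/a)+(J_CB/b)) = 34.81 N·m, T_B = 119.2 N·m.
τ in each portion: τ_AC = 1.51×10^6 Pa, τ_CB = 1.24×10^6 Pa; maximum is in AC.
τ_max = T_AC·r/J = 34.81·0.0245/5.66×10^-7 = 1.507×10^6 Pa.

1.51 MPa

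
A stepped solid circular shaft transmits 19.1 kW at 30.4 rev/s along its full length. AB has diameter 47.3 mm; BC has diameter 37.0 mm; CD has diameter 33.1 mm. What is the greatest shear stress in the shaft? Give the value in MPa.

ω = 2π·30.4 = 191.0 rad/s, so T = P/ω = 19.1×10³ / 191.0 = 100.0 N·m.
Under the same torque, τ_max = 16T/(πd³) is largest where d is smallest — segment CD (d = 33.1 mm).
τ_max = 16·100.0/(π·(0.0331)³) = 1.404×10^7 Pa.

14.0 MPa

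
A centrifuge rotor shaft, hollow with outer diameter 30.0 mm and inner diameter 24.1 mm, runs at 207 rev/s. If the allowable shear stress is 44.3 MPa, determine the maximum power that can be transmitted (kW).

178 kW

J = π(d_o⁴ − d_i⁴)/32 = π(0.0300⁴ − 0.0241⁴)/32 = 4.640×10^-8 m⁴.
T_max = τ_allow·J/r = 4.43×10^7 × 4.640×10^-8 / 0.0150 = 137.0 N·m.
ω = 2π·207 = 1301 rad/s, so P_max = T_max·ω = 1.782×10^5 W.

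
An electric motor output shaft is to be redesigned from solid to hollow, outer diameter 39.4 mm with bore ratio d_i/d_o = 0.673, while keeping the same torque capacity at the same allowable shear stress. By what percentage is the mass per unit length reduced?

36.2 %

Equal τ_max and T ⇒ the solid shaft needs d_s³ = d_o³(1−k⁴), so d_s = 39.4·(1−0.673⁴)^(1/3) = 36.50 mm.
Area ratio A_h/A_s = d_o²(1−k²)/d_s² = (1−k²)/(1−k⁴)^(2/3) = 0.6376.
Mass saving = 1 − 0.6376 = 36.2 %.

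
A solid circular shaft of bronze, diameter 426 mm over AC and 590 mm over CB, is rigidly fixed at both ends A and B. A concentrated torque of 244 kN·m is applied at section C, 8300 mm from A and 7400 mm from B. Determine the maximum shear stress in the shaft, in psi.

706 psi

Compatibility: T_A·a/J_AC = T_B·b/J_CB with T_A + T_B = T₀.
J_AC = 3.23×10^-3 m⁴, J_CB = 0.0119 m⁴, so T_A = T₀·(J_AC/a)/((J_AC/a)+(J_CB/b)) = 47590 N·m, T_B = 196400 N·m.
τ in each portion: τ_AC = 3.14×10^6 Pa, τ_CB = 4.87×10^6 Pa; maximum is in CB.
τ_max = T_CB·r/J = 196400·0.295/0.0119 = 4.870×10^6 Pa.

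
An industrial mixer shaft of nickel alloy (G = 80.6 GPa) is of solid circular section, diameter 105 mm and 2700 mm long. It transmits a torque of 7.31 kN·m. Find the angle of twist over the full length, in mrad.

J = πd⁴/32 = π(0.105)⁴/32 = 1.193×10^-5 m⁴.
θ = T·L/(G·J) = 7310 × 2.70 / (80.6×10⁹ × 1.193×10^-5) = 0.02052 rad.

20.5 mrad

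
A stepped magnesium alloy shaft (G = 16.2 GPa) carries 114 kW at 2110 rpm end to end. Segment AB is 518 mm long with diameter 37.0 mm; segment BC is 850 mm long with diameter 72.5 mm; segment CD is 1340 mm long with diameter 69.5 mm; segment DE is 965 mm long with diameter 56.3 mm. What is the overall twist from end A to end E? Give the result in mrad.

ω = 2π·2110/60 = 221.0 rad/s, so T = P/ω = 114×10³ / 221.0 = 515.9 N·m.
J_AB = π(0.0370)⁴/32 = 1.84×10^-7 m⁴; J_BC = π(0.0725)⁴/32 = 2.71×10^-6 m⁴; J_CD = π(0.0695)⁴/32 = 2.29×10^-6 m⁴; J_DE = π(0.0563)⁴/32 = 9.86×10^-7 m⁴.
θ = (T/G)·Σ L_i/J_i = (515.9/16.2×10⁹)·(0.518/1.84×10^-7 + 0.850/2.71×10^-6 + 1.34/2.29×10^-6 + 0.965/9.86×10^-7) = 0.1494 rad.

149 mrad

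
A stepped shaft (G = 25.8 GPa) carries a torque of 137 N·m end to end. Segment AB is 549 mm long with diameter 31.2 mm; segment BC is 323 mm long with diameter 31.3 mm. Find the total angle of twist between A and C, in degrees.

J_AB = π(0.0312)⁴/32 = 9.30×10^-8 m⁴; J_BC = π(0.0313)⁴/32 = 9.42×10^-8 m⁴.
θ = (T/G)·Σ L_i/J_i = (137.0/25.8×10⁹)·(0.549/9.30×10^-8 + 0.323/9.42×10^-8) = 0.04954 rad.

2.84°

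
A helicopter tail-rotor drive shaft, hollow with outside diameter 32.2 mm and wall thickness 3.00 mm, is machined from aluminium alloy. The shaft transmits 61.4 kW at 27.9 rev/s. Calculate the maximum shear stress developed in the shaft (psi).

13800 psi

ω = 2π·27.9 = 175.3 rad/s, so T = P/ω = 61.4×10³ / 175.3 = 350.3 N·m.
J = π(d_o⁴ − d_i⁴)/32 = π(0.0322⁴ − 0.0262⁴)/32 = 5.928×10^-8 m⁴.
τ_max = T·r/J = 350.3 × 0.0161 / 5.928×10^-8 = 9.512×10^7 Pa.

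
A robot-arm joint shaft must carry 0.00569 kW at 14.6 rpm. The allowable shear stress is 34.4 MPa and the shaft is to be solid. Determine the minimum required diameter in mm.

ω = 2π·14.6/60 = 1.529 rad/s, so T = P/ω = 0.00569×10³ / 1.529 = 3.722 N·m.
For a solid shaft τ_max = 16T/(πd³), so d = (16T/(π τ_allow))^(1/3) = (16·3.722/(π·3.44×10^7))^(1/3) = 0.008198 m.

8.20 mm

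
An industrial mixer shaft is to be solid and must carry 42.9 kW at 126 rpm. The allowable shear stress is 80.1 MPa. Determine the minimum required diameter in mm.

ω = 2π·126/60 = 13.19 rad/s, so T = P/ω = 42.9×10³ / 13.19 = 3251 N·m.
For a solid shaft τ_max = 16T/(πd³), so d = (16T/(π τ_allow))^(1/3) = (16·3251/(π·8.01×10^7))^(1/3) = 0.05913 m.

59.1 mm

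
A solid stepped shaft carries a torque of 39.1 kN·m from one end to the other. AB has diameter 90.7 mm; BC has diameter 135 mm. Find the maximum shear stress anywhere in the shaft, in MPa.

Under the same torque, τ_max = 16T/(πd³) is largest where d is smallest — segment AB (d = 90.7 mm).
τ_max = 16·39100/(π·(0.0907)³) = 2.669×10^8 Pa.

267 MPa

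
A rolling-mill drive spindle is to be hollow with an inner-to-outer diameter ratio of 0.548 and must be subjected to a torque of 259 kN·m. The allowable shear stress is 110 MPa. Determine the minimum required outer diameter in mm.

236 mm

For a hollow shaft with d_i/d_o = 0.548: τ_max = 16T/(π d_o³ (1−k⁴)), so d_o = [16T/(π τ_allow (1−k⁴))]^(1/3) = [16·259000/(π·1.10×10^8·0.9098)]^(1/3) = 0.2362 m.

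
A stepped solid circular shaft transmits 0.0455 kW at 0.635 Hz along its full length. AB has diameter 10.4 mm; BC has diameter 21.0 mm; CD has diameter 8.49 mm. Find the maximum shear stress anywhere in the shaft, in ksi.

ω = 2π·0.635 = 3.990 rad/s, so T = P/ω = 0.0455×10³ / 3.990 = 11.40 N·m.
Under the same torque, τ_max = 16T/(πd³) is largest where d is smallest — segment CD (d = 8.49 mm).
τ_max = 16·11.40/(π·(0.00849)³) = 9.491×10^7 Pa.

13.8 ksi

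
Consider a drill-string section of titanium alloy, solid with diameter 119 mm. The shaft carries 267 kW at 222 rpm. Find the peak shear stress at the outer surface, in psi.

ω = 2π·222/60 = 23.25 rad/s, so T = P/ω = 267×10³ / 23.25 = 11480 N·m.
J = πd⁴/32 = π(0.119)⁴/32 = 1.969×10^-5 m⁴.
τ_max = T·r/J = 11480 × 0.0595 / 1.969×10^-5 = 3.471×10^7 Pa.

5030 psi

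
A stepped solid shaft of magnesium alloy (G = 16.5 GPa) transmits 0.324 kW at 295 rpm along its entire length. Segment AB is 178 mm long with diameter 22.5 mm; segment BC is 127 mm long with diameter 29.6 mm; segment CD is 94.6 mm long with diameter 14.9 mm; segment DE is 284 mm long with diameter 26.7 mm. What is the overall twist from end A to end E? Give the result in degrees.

ω = 2π·295/60 = 30.89 rad/s, so T = P/ω = 0.324×10³ / 30.89 = 10.49 N·m.
J_AB = π(0.0225)⁴/32 = 2.52×10^-8 m⁴; J_BC = π(0.0296)⁴/32 = 7.54×10^-8 m⁴; J_CD = π(0.0149)⁴/32 = 4.84×10^-9 m⁴; J_DE = π(0.0267)⁴/32 = 4.99×10^-8 m⁴.
θ = (T/G)·Σ L_i/J_i = (10.49/16.5×10⁹)·(0.178/2.52×10^-8 + 0.127/7.54×10^-8 + 0.0946/4.84×10^-9 + 0.284/4.99×10^-8) = 0.02161 rad.

1.24°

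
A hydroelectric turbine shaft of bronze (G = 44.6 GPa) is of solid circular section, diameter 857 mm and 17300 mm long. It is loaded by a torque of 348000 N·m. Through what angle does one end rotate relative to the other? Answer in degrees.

0.146°

J = πd⁴/32 = π(0.857)⁴/32 = 0.05296 m⁴.
θ = T·L/(G·J) = 348000 × 17.3 / (44.6×10⁹ × 0.05296) = 2.549×10^-3 rad.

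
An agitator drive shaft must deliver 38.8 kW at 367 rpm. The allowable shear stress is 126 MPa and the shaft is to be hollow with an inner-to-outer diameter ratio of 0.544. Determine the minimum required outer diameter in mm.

ω = 2π·367/60 = 38.43 rad/s, so T = P/ω = 38.8×10³ / 38.43 = 1010 N·m.
For a hollow shaft with d_i/d_o = 0.544: τ_max = 16T/(π d_o³ (1−k⁴)), so d_o = [16T/(π τ_allow (1−k⁴))]^(1/3) = [16·1010/(π·1.26×10^8·0.9124)]^(1/3) = 0.03550 m.

35.5 mm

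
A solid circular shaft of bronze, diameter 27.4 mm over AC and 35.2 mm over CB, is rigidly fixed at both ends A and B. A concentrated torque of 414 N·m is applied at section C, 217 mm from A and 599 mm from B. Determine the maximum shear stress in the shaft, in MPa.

Compatibility: T_A·a/J_AC = T_B·b/J_CB with T_A + T_B = T₀.
J_AC = 5.53×10^-8 m⁴, J_CB = 1.51×10^-7 m⁴, so T_A = T₀·(J_AC/a)/((J_AC/a)+(J_CB/b)) = 208.4 N·m, T_B = 205.6 N·m.
τ in each portion: τ_AC = 5.16×10^7 Pa, τ_CB = 2.40×10^7 Pa; maximum is in AC.
τ_max = T_AC·r/J = 208.4·0.0137/5.53×10^-8 = 5.159×10^7 Pa.

51.6 MPa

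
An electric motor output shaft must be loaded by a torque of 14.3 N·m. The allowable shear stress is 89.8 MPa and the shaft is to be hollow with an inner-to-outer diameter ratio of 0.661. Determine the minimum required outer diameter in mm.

10.0 mm

For a hollow shaft with d_i/d_o = 0.661: τ_max = 16T/(π d_o³ (1−k⁴)), so d_o = [16T/(π τ_allow (1−k⁴))]^(1/3) = [16·14.30/(π·8.98×10^7·0.8091)]^(1/3) = 0.01001 m.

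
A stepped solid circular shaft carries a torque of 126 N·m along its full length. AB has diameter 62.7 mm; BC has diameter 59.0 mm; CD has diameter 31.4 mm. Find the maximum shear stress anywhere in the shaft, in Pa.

2.07e7 Pa

Under the same torque, τ_max = 16T/(πd³) is largest where d is smallest — segment CD (d = 31.4 mm).
τ_max = 16·126.0/(π·(0.0314)³) = 2.073×10^7 Pa.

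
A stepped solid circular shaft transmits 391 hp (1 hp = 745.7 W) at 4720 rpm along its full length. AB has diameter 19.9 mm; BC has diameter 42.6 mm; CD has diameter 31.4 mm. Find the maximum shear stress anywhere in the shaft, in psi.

ω = 2π·4720/60 = 494.3 rad/s, so T = P/ω = 391×745.7 / 494.3 = 589.9 N·m.
Under the same torque, τ_max = 16T/(πd³) is largest where d is smallest — segment AB (d = 19.9 mm).
τ_max = 16·589.9/(π·(0.0199)³) = 3.812×10^8 Pa.

55300 psi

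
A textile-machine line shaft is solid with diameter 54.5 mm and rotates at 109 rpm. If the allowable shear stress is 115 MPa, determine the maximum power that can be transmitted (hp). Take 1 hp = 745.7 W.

J = πd⁴/32 = π(0.0545)⁴/32 = 8.661×10^-7 m⁴.
T_max = τ_allow·J/r = 1.15×10^8 × 8.661×10^-7 / 0.0272 = 3655 N·m.
ω = 2π·109/60 = 11.41 rad/s, so P_max = T_max·ω = 4.172×10^4 W.

56.0 hp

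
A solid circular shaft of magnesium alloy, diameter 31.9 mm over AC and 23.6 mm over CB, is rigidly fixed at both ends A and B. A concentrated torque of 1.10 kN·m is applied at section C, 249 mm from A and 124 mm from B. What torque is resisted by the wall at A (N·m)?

687 N·m

Compatibility: T_A·a/J_AC = T_B·b/J_CB with T_A + T_B = T₀.
J_AC = 1.02×10^-7 m⁴, J_CB = 3.05×10^-8 m⁴, so T_A = T₀·(J_AC/a)/((J_AC/a)+(J_CB/b)) = 686.8 N·m, T_B = 413.2 N·m.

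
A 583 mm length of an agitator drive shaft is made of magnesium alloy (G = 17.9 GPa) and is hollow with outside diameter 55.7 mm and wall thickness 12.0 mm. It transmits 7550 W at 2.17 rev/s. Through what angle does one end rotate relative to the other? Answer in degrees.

ω = 2π·2.17 = 13.63 rad/s, so T = P/ω = 7550 / 13.63 = 553.7 N·m.
J = π(d_o⁴ − d_i⁴)/32 = π(0.0557⁴ − 0.0317⁴)/32 = 8.458×10^-7 m⁴.
θ = T·L/(G·J) = 553.7 × 0.583 / (17.9×10⁹ × 8.458×10^-7) = 0.02132 rad.

1.22°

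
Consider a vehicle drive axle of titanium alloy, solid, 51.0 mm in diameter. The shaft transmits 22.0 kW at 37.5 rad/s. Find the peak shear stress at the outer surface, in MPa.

22.5 MPa

ω = 37.5 rad/s, so T = P/ω = 22.0×10³ / 37.50 = 586.7 N·m.
J = πd⁴/32 = π(0.0510)⁴/32 = 6.642×10^-7 m⁴.
τ_max = T·r/J = 586.7 × 0.0255 / 6.642×10^-7 = 2.252×10^7 Pa.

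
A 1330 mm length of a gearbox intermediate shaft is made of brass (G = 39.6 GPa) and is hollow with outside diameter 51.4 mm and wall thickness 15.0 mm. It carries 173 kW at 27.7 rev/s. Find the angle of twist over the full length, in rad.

ω = 2π·27.7 = 174.0 rad/s, so T = P/ω = 173×10³ / 174.0 = 994.0 N·m.
J = π(d_o⁴ − d_i⁴)/32 = π(0.0514⁴ − 0.0214⁴)/32 = 6.647×10^-7 m⁴.
θ = T·L/(G·J) = 994.0 × 1.33 / (39.6×10⁹ × 6.647×10^-7) = 0.05023 rad.

0.0502 rad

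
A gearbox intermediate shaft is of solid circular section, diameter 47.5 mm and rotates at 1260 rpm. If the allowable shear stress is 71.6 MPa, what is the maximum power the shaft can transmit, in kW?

J = πd⁴/32 = π(0.0475)⁴/32 = 4.998×10^-7 m⁴.
T_max = τ_allow·J/r = 7.16×10^7 × 4.998×10^-7 / 0.0238 = 1507 N·m.
ω = 2π·1260/60 = 131.9 rad/s, so P_max = T_max·ω = 1.988×10^5 W.

199 kW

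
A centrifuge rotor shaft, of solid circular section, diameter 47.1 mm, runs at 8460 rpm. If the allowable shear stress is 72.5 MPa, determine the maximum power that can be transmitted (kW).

1320 kW

J = πd⁴/32 = π(0.0471)⁴/32 = 4.832×10^-7 m⁴.
T_max = τ_allow·J/r = 7.25×10^7 × 4.832×10^-7 / 0.0236 = 1487 N·m.
ω = 2π·8460/60 = 885.9 rad/s, so P_max = T_max·ω = 1.318×10^6 W.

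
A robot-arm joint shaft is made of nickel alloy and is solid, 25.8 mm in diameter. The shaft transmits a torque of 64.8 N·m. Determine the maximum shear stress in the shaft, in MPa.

J = πd⁴/32 = π(0.0258)⁴/32 = 4.350×10^-8 m⁴.
τ_max = T·r/J = 64.80 × 0.0129 / 4.350×10^-8 = 1.922×10^7 Pa.

19.2 MPa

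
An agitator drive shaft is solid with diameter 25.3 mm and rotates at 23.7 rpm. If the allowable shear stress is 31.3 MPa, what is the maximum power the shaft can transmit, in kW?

J = πd⁴/32 = π(0.0253)⁴/32 = 4.022×10^-8 m⁴.
T_max = τ_allow·J/r = 3.13×10^7 × 4.022×10^-8 / 0.0126 = 99.53 N·m.
ω = 2π·23.7/60 = 2.482 rad/s, so P_max = T_max·ω = 247.0 W.

0.247 kW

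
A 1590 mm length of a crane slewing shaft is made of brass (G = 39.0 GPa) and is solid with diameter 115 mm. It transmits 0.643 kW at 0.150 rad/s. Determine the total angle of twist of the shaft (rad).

0.0102 rad

ω = 0.150 rad/s, so T = P/ω = 0.643×10³ / 0.1500 = 4287 N·m.
J = πd⁴/32 = π(0.115)⁴/32 = 1.717×10^-5 m⁴.
θ = T·L/(G·J) = 4287 × 1.59 / (39.0×10⁹ × 1.717×10^-5) = 0.01018 rad.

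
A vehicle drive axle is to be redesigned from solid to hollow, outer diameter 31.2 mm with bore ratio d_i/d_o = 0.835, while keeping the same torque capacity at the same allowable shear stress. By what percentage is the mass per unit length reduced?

Equal τ_max and T ⇒ the solid shaft needs d_s³ = d_o³(1−k⁴), so d_s = 31.2·(1−0.835⁴)^(1/3) = 24.99 mm.
Area ratio A_h/A_s = d_o²(1−k²)/d_s² = (1−k²)/(1−k⁴)^(2/3) = 0.4719.
Mass saving = 1 − 0.4719 = 52.8 %.

52.8 %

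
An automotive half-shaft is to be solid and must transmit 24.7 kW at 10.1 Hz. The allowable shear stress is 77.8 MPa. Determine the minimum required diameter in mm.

29.4 mm

ω = 2π·10.1 = 63.46 rad/s, so T = P/ω = 24.7×10³ / 63.46 = 389.2 N·m.
For a solid shaft τ_max = 16T/(πd³), so d = (16T/(π τ_allow))^(1/3) = (16·389.2/(π·7.78×10^7))^(1/3) = 0.02943 m.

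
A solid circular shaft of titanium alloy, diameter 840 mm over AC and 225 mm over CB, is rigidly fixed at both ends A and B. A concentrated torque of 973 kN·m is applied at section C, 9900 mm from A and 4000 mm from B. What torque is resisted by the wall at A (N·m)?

Compatibility: T_A·a/J_AC = T_B·b/J_CB with T_A + T_B = T₀.
J_AC = 0.0489 m⁴, J_CB = 2.52×10^-4 m⁴, so T_A = T₀·(J_AC/a)/((J_AC/a)+(J_CB/b)) = 960800 N·m, T_B = 12240 N·m.

961000 N·m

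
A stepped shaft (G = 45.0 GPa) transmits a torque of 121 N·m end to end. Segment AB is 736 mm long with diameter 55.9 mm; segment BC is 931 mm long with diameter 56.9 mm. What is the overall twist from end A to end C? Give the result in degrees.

0.258°

J_AB = π(0.0559)⁴/32 = 9.59×10^-7 m⁴; J_BC = π(0.0569)⁴/32 = 1.03×10^-6 m⁴.
θ = (T/G)·Σ L_i/J_i = (121.0/45.0×10⁹)·(0.736/9.59×10^-7 + 0.931/1.03×10^-6) = 4.497×10^-3 rad.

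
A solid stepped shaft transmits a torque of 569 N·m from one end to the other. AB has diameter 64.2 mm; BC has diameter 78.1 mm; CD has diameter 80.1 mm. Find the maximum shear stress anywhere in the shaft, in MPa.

Under the same torque, τ_max = 16T/(πd³) is largest where d is smallest — segment AB (d = 64.2 mm).
τ_max = 16·569.0/(π·(0.0642)³) = 1.095×10^7 Pa.

11.0 MPa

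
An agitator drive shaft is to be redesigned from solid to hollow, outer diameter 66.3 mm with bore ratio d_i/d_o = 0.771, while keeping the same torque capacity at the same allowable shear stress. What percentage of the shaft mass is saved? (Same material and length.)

45.8 %

Equal τ_max and T ⇒ the solid shaft needs d_s³ = d_o³(1−k⁴), so d_s = 66.3·(1−0.771⁴)^(1/3) = 57.33 mm.
Area ratio A_h/A_s = d_o²(1−k²)/d_s² = (1−k²)/(1−k⁴)^(2/3) = 0.5423.
Mass saving = 1 − 0.5423 = 45.8 %.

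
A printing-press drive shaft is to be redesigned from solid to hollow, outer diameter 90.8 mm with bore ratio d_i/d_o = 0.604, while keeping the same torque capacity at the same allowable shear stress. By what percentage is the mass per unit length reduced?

Equal τ_max and T ⇒ the solid shaft needs d_s³ = d_o³(1−k⁴), so d_s = 90.8·(1−0.604⁴)^(1/3) = 86.58 mm.
Area ratio A_h/A_s = d_o²(1−k²)/d_s² = (1−k²)/(1−k⁴)^(2/3) = 0.6986.
Mass saving = 1 − 0.6986 = 30.1 %.

30.1 %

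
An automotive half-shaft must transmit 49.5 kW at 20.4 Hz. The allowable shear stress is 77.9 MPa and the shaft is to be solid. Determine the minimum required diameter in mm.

29.3 mm

ω = 2π·20.4 = 128.2 rad/s, so T = P/ω = 49.5×10³ / 128.2 = 386.2 N·m.
For a solid shaft τ_max = 16T/(πd³), so d = (16T/(π τ_allow))^(1/3) = (16·386.2/(π·7.79×10^7))^(1/3) = 0.02934 m.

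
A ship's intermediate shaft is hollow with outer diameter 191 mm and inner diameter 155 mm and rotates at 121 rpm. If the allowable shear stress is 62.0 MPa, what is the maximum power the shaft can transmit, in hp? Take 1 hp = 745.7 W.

816 hp

J = π(d_o⁴ − d_i⁴)/32 = π(0.191⁴ − 0.155⁴)/32 = 7.399×10^-5 m⁴.
T_max = τ_allow·J/r = 6.20×10^7 × 7.399×10^-5 / 0.0955 = 48040 N·m.
ω = 2π·121/60 = 12.67 rad/s, so P_max = T_max·ω = 6.087×10^5 W.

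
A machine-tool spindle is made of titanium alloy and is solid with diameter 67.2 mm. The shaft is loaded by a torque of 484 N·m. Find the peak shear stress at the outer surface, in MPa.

8.12 MPa

J = πd⁴/32 = π(0.0672)⁴/32 = 2.002×10^-6 m⁴.
τ_max = T·r/J = 484.0 × 0.0336 / 2.002×10^-6 = 8.123×10^6 Pa.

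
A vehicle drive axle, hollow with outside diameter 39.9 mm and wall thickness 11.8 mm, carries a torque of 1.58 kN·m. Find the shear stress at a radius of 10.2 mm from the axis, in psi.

9660 psi

J = π(d_o⁴ − d_i⁴)/32 = π(0.0399⁴ − 0.0163⁴)/32 = 2.419×10^-7 m⁴.
Shear stress varies linearly with radius: τ = T·r/J = 1580 × 0.0102 / 2.419×10^-7 = 6.662×10^7 Pa.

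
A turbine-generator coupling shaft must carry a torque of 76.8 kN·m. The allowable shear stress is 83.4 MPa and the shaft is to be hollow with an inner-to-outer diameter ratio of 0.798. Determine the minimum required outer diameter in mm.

For a hollow shaft with d_i/d_o = 0.798: τ_max = 16T/(π d_o³ (1−k⁴)), so d_o = [16T/(π τ_allow (1−k⁴))]^(1/3) = [16·76800/(π·8.34×10^7·0.5945)]^(1/3) = 0.1991 m.

199 mm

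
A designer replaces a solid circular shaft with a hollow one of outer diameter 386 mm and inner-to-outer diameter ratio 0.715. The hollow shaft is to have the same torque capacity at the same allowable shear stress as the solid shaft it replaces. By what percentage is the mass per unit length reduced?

40.2 %

Equal τ_max and T ⇒ the solid shaft needs d_s³ = d_o³(1−k⁴), so d_s = 386·(1−0.715⁴)^(1/3) = 348.9 mm.
Area ratio A_h/A_s = d_o²(1−k²)/d_s² = (1−k²)/(1−k⁴)^(2/3) = 0.5982.
Mass saving = 1 − 0.5982 = 40.2 %.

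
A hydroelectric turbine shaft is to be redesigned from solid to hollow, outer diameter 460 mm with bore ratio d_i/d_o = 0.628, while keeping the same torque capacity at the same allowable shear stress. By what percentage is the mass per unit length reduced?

32.2 %

Equal τ_max and T ⇒ the solid shaft needs d_s³ = d_o³(1−k⁴), so d_s = 460·(1−0.628⁴)^(1/3) = 434.8 mm.
Area ratio A_h/A_s = d_o²(1−k²)/d_s² = (1−k²)/(1−k⁴)^(2/3) = 0.6779.
Mass saving = 1 − 0.6779 = 32.2 %.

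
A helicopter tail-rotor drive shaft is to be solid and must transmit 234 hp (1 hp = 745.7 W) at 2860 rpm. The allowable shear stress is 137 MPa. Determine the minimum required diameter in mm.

ω = 2π·2860/60 = 299.5 rad/s, so T = P/ω = 234×745.7 / 299.5 = 582.6 N·m.
For a solid shaft τ_max = 16T/(πd³), so d = (16T/(π τ_allow))^(1/3) = (16·582.6/(π·1.37×10^8))^(1/3) = 0.02787 m.

27.9 mm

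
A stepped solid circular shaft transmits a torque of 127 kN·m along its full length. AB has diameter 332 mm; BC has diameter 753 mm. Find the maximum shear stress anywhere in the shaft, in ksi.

2.56 ksi

Under the same torque, τ_max = 16T/(πd³) is largest where d is smallest — segment AB (d = 332 mm).
τ_max = 16·127000/(π·(0.332)³) = 1.768×10^7 Pa.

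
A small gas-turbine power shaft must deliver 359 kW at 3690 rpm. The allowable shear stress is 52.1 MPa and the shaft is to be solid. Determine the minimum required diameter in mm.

ω = 2π·3690/60 = 386.4 rad/s, so T = P/ω = 359×10³ / 386.4 = 929.1 N·m.
For a solid shaft τ_max = 16T/(πd³), so d = (16T/(π τ_allow))^(1/3) = (16·929.1/(π·5.21×10^7))^(1/3) = 0.04495 m.

44.9 mm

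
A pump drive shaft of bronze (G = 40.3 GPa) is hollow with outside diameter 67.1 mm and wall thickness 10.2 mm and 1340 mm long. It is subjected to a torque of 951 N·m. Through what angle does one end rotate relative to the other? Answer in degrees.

1.19°

J = π(d_o⁴ − d_i⁴)/32 = π(0.0671⁴ − 0.0467⁴)/32 = 1.523×10^-6 m⁴.
θ = T·L/(G·J) = 951.0 × 1.34 / (40.3×10⁹ × 1.523×10^-6) = 0.02076 rad.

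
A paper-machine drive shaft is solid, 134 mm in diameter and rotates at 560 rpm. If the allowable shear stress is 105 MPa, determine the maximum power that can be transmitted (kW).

J = πd⁴/32 = π(0.134)⁴/32 = 3.165×10^-5 m⁴.
T_max = τ_allow·J/r = 1.05×10^8 × 3.165×10^-5 / 0.0670 = 49610 N·m.
ω = 2π·560/60 = 58.64 rad/s, so P_max = T_max·ω = 2.909×10^6 W.

2910 kW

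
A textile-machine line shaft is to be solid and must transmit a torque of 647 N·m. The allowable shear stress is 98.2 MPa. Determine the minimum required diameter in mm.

32.3 mm

For a solid shaft τ_max = 16T/(πd³), so d = (16T/(π τ_allow))^(1/3) = (16·647.0/(π·9.82×10^7))^(1/3) = 0.03225 m.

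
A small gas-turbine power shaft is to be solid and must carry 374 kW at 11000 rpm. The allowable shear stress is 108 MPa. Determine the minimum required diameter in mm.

24.8 mm

ω = 2π·11000/60 = 1152 rad/s, so T = P/ω = 374×10³ / 1152 = 324.7 N·m.
For a solid shaft τ_max = 16T/(πd³), so d = (16T/(π τ_allow))^(1/3) = (16·324.7/(π·1.08×10^8))^(1/3) = 0.02483 m.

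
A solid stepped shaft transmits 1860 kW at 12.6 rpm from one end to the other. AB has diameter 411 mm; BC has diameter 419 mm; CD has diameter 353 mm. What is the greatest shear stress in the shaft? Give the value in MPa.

ω = 2π·12.6/60 = 1.319 rad/s, so T = P/ω = 1860×10³ / 1.319 = 1.410e6 N·m.
Under the same torque, τ_max = 16T/(πd³) is largest where d is smallest — segment CD (d = 353 mm).
τ_max = 16·1.410e6/(π·(0.353)³) = 1.632×10^8 Pa.

163 MPa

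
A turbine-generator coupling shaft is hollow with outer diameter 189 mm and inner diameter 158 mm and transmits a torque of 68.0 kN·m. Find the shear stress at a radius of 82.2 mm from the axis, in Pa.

J = π(d_o⁴ − d_i⁴)/32 = π(0.189⁴ − 0.158⁴)/32 = 6.409×10^-5 m⁴.
Shear stress varies linearly with radius: τ = T·r/J = 68000 × 0.0822 / 6.409×10^-5 = 8.722×10^7 Pa.

8.72e7 Pa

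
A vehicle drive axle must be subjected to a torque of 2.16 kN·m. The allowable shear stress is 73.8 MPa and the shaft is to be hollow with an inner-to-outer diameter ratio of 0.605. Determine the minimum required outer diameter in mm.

55.6 mm

For a hollow shaft with d_i/d_o = 0.605: τ_max = 16T/(π d_o³ (1−k⁴)), so d_o = [16T/(π τ_allow (1−k⁴))]^(1/3) = [16·2160/(π·7.38×10^7·0.8660)]^(1/3) = 0.05563 m.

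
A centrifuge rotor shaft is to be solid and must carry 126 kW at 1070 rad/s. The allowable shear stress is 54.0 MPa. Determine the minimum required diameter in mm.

ω = 1070 rad/s, so T = P/ω = 126×10³ / 1070 = 117.8 N·m.
For a solid shaft τ_max = 16T/(πd³), so d = (16T/(π τ_allow))^(1/3) = (16·117.8/(π·5.40×10^7))^(1/3) = 0.02231 m.

22.3 mm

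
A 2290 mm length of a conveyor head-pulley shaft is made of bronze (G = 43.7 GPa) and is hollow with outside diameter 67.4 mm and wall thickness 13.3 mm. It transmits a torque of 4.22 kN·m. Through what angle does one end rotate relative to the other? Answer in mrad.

J = π(d_o⁴ − d_i⁴)/32 = π(0.0674⁴ − 0.0408⁴)/32 = 1.754×10^-6 m⁴.
θ = T·L/(G·J) = 4220 × 2.29 / (43.7×10⁹ × 1.754×10^-6) = 0.1261 rad.

126 mrad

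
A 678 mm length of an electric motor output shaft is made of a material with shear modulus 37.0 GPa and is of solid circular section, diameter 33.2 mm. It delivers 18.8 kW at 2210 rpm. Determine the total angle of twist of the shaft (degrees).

0.715°

ω = 2π·2210/60 = 231.4 rad/s, so T = P/ω = 18.8×10³ / 231.4 = 81.23 N·m.
J = πd⁴/32 = π(0.0332)⁴/32 = 1.193×10^-7 m⁴.
θ = T·L/(G·J) = 81.23 × 0.678 / (37.0×10⁹ × 1.193×10^-7) = 0.01248 rad.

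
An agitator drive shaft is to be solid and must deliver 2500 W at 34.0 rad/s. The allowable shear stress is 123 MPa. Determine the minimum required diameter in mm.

ω = 34.0 rad/s, so T = P/ω = 2500 / 34.00 = 73.53 N·m.
For a solid shaft τ_max = 16T/(πd³), so d = (16T/(π τ_allow))^(1/3) = (16·73.53/(π·1.23×10^8))^(1/3) = 0.01449 m.

14.5 mm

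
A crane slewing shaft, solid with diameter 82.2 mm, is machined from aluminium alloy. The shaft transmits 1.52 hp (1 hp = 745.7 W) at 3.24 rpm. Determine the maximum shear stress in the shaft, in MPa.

ω = 2π·3.24/60 = 0.3393 rad/s, so T = P/ω = 1.52×745.7 / 0.3393 = 3341 N·m.
J = πd⁴/32 = π(0.0822)⁴/32 = 4.482×10^-6 m⁴.
τ_max = T·r/J = 3341 × 0.0411 / 4.482×10^-6 = 3.063×10^7 Pa.

30.6 MPa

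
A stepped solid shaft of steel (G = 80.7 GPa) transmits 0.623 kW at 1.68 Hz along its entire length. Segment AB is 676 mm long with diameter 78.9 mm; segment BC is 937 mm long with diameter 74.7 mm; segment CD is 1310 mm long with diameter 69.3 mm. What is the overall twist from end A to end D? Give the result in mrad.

0.777 mrad

ω = 2π·1.68 = 10.56 rad/s, so T = P/ω = 0.623×10³ / 10.56 = 59.02 N·m.
J_AB = π(0.0789)⁴/32 = 3.80×10^-6 m⁴; J_BC = π(0.0747)⁴/32 = 3.06×10^-6 m⁴; J_CD = π(0.0693)⁴/32 = 2.26×10^-6 m⁴.
θ = (T/G)·Σ L_i/J_i = (59.02/80.7×10⁹)·(0.676/3.80×10^-6 + 0.937/3.06×10^-6 + 1.31/2.26×10^-6) = 7.772×10^-4 rad.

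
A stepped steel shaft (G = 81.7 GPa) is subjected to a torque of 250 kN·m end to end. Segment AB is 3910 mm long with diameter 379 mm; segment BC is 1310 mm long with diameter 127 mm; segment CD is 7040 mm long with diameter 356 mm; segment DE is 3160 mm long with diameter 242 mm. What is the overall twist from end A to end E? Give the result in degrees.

11.8°

J_AB = π(0.379)⁴/32 = 2.03×10^-3 m⁴; J_BC = π(0.127)⁴/32 = 2.55×10^-5 m⁴; J_CD = π(0.356)⁴/32 = 1.58×10^-3 m⁴; J_DE = π(0.242)⁴/32 = 3.37×10^-4 m⁴.
θ = (T/G)·Σ L_i/J_i = (250000/81.7×10⁹)·(3.91/2.03×10^-3 + 1.31/2.55×10^-5 + 7.04/1.58×10^-3 + 3.16/3.37×10^-4) = 0.2052 rad.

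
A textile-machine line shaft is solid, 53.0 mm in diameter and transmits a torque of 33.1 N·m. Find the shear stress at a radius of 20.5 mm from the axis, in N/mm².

J = πd⁴/32 = π(0.0530)⁴/32 = 7.746×10^-7 m⁴.
Shear stress varies linearly with radius: τ = T·r/J = 33.10 × 0.0205 / 7.746×10^-7 = 8.759×10^5 Pa.

0.876 N/mm²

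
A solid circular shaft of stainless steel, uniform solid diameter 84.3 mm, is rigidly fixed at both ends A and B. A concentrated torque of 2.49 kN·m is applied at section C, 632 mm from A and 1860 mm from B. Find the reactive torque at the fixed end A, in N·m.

1860 N·m

With uniform GJ and both ends fixed, compatibility θ_AC = θ_CB gives T_A·a = T_B·b, together with T_A + T_B = T₀.
T_A = T₀·b/(a+b) = 2490·1860/2492 = 1859 N·m; T_B = 631.5 N·m.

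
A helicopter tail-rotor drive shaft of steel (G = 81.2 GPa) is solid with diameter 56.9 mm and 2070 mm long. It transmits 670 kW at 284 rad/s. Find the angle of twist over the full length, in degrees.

ω = 284 rad/s, so T = P/ω = 670×10³ / 284.0 = 2359 N·m.
J = πd⁴/32 = π(0.0569)⁴/32 = 1.029×10^-6 m⁴.
θ = T·L/(G·J) = 2359 × 2.07 / (81.2×10⁹ × 1.029×10^-6) = 0.05844 rad.

3.35°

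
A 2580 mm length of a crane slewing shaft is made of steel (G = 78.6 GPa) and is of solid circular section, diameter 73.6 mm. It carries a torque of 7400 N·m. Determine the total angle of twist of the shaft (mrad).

84.3 mrad

J = πd⁴/32 = π(0.0736)⁴/32 = 2.881×10^-6 m⁴.
θ = T·L/(G·J) = 7400 × 2.58 / (78.6×10⁹ × 2.881×10^-6) = 0.08432 rad.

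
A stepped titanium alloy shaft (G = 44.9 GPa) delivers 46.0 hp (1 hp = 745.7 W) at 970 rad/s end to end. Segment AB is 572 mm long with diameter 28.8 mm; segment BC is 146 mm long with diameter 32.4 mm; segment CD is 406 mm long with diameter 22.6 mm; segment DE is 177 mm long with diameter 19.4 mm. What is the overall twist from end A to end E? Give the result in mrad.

ω = 970 rad/s, so T = P/ω = 46.0×745.7 / 970.0 = 35.36 N·m.
J_AB = π(0.0288)⁴/32 = 6.75×10^-8 m⁴; J_BC = π(0.0324)⁴/32 = 1.08×10^-7 m⁴; J_CD = π(0.0226)⁴/32 = 2.56×10^-8 m⁴; J_DE = π(0.0194)⁴/32 = 1.39×10^-8 m⁴.
θ = (T/G)·Σ L_i/J_i = (35.36/44.9×10⁹)·(0.572/6.75×10^-8 + 0.146/1.08×10^-7 + 0.406/2.56×10^-8 + 0.177/1.39×10^-8) = 0.03024 rad.

30.2 mrad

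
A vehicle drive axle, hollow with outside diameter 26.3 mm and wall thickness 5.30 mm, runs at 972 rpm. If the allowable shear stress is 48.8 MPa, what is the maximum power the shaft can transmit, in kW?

15.5 kW

J = π(d_o⁴ − d_i⁴)/32 = π(0.0263⁴ − 0.0157⁴)/32 = 4.101×10^-8 m⁴.
T_max = τ_allow·J/r = 4.88×10^7 × 4.101×10^-8 / 0.0132 = 152.2 N·m.
ω = 2π·972/60 = 101.8 rad/s, so P_max = T_max·ω = 1.549×10^4 W.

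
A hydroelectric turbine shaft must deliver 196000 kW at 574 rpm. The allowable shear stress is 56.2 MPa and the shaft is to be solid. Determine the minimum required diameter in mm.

666 mm

ω = 2π·574/60 = 60.11 rad/s, so T = P/ω = 196000×10³ / 60.11 = 3.261e6 N·m.
For a solid shaft τ_max = 16T/(πd³), so d = (16T/(π τ_allow))^(1/3) = (16·3.261e6/(π·5.62×10^7))^(1/3) = 0.6661 m.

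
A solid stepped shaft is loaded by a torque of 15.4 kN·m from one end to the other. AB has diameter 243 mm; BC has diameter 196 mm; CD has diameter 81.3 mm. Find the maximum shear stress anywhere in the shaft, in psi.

Under the same torque, τ_max = 16T/(πd³) is largest where d is smallest — segment CD (d = 81.3 mm).
τ_max = 16·15400/(π·(0.0813)³) = 1.460×10^8 Pa.

21200 psi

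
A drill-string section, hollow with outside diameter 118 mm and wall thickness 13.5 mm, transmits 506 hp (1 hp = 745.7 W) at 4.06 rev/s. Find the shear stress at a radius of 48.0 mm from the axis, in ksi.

8.37 ksi

ω = 2π·4.06 = 25.51 rad/s, so T = P/ω = 506×745.7 / 25.51 = 14790 N·m.
J = π(d_o⁴ − d_i⁴)/32 = π(0.118⁴ − 0.0910⁴)/32 = 1.230×10^-5 m⁴.
Shear stress varies linearly with radius: τ = T·r/J = 14790 × 0.0480 / 1.230×10^-5 = 5.772×10^7 Pa.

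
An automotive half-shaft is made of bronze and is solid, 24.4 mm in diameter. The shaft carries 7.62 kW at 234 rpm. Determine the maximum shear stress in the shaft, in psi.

15800 psi

ω = 2π·234/60 = 24.50 rad/s, so T = P/ω = 7.62×10³ / 24.50 = 311.0 N·m.
J = πd⁴/32 = π(0.0244)⁴/32 = 3.480×10^-8 m⁴.
τ_max = T·r/J = 311.0 × 0.0122 / 3.480×10^-8 = 1.090×10^8 Pa.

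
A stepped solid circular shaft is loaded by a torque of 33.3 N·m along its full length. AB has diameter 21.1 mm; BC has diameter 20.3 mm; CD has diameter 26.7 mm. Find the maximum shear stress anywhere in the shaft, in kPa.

20300 kPa

Under the same torque, τ_max = 16T/(πd³) is largest where d is smallest — segment BC (d = 20.3 mm).
τ_max = 16·33.30/(π·(0.0203)³) = 2.027×10^7 Pa.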